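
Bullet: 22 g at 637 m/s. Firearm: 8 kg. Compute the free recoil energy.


v_r = m_p*v_p/m_gun = 0.022*637/8 = 1.75175 m/s, E_r = 0.5*m_gun*v_r^2 = 0.5*8*1.75175^2 = 12.27 J

12.27 J


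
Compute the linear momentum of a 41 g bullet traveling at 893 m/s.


p = m*v = 0.041*893 = 36.61 kg·m/s

36.61 kg·m/s


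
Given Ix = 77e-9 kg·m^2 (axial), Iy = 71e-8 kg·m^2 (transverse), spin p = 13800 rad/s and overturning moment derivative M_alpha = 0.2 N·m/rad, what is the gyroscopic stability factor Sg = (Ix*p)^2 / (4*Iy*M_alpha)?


Sg = Ix^2 * p^2 / (4 * Iy * M_alpha) = (77e-9)^2 * 13800^2 / (4 * 71e-8 * 0.2) = 1.988

1.988


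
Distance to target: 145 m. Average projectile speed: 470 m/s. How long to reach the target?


t = d/v = 145/470 = 0.3085 s

0.3085 s


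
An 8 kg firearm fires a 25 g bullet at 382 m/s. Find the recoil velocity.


v_recoil = m_p * v_p / m_gun = 0.025 * 382 / 8 = 1.194 m/s

1.194 m/s


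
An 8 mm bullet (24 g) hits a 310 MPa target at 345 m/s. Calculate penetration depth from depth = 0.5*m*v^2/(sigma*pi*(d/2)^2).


A = pi*(d/2)^2 = pi*(8/2)^2 = 50.2655 mm^2
E = 0.5*m*v^2 = 0.5*0.024*345^2 = 1428.3 J
depth = E/(sigma*A) = 1428.3 J / (310 MPa * 50.2655 mm^2) = 1428.3/(310 * 50.2655) m = 0.0916617 m ≈ 91.66 mm

91.66 mm


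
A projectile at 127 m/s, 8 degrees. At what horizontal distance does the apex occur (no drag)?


R = v0^2*sin(2*theta)/g = 127^2*sin(2*8°)/9.81 = 453.186 m
apex_dist = R/2 = 453.186/2 = 226.6 m

226.6 m


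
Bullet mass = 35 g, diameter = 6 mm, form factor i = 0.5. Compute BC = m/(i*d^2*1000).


BC = m/(i*d^2*1000) = 35/(0.5 * 6^2 * 1000) = 0.001944

0.001944


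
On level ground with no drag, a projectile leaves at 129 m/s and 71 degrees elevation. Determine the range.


R = v0^2 * sin(2*theta) / g = 129^2 * sin(2*71°) / 9.81 = 1044 m

1044 m


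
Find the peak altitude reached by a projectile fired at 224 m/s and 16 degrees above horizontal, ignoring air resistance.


H = (v0*sin(theta))^2 / (2g) = (224*sin(16°))^2 / (2*9.81) = 194.3 m

194.3 m


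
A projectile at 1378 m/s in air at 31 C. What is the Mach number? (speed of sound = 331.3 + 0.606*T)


a = 331.3 + 0.606*(31) = 350.086 m/s
M = v/a = 1378/350.086 = 3.936

3.936


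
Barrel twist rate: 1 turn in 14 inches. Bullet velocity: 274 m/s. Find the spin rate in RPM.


twist_m = 14*0.0254 = 0.3556 m
spin = v/twist = 274/0.3556 = 770.5287 rev/s
RPM = spin*60 = 770.5287*60 ≈ 46232 RPM

46232 RPM


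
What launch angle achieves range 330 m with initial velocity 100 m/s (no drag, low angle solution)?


sin(2*theta) = R*g/v0^2 = 330*9.81/100^2 = 0.32373, theta = arcsin(0.32373)/2 = 9.444°

9.444 degrees


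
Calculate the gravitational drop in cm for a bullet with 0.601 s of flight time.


drop = 0.5*g*t^2 = 0.5*9.81*0.601^2 = 1.77169 m ≈ 177.2 cm

177.2 cm


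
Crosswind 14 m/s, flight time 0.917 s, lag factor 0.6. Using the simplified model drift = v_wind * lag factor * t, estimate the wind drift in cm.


drift = v_wind * lag * t = 14 * 0.6 * 0.917 = 7.7028 m ≈ 770.3 cm

770.3 cm


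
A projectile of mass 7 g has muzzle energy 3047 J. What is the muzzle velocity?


v = sqrt(2*E/m) = sqrt(2*3047/0.007) = 933 m/s

933 m/s


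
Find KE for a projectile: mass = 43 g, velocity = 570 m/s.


E = 0.5*m*v^2 = 0.5*0.043*570^2 = 6985 J

6985 J


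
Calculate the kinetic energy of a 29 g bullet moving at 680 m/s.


E = 0.5*m*v^2 = 0.5*0.029*680^2 = 6705 J

6705 J


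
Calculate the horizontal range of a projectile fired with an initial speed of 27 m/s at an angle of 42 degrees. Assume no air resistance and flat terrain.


R = v0^2 * sin(2*theta) / g = 27^2 * sin(2*42°) / 9.81 = 73.9 m

73.9 m


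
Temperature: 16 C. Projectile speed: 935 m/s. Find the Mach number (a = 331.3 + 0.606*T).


a = 331.3 + 0.606*(16) = 340.996 m/s
M = v/a = 935/340.996 = 2.742

2.742


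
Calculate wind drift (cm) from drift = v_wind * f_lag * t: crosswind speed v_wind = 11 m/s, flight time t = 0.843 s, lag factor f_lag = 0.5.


drift = v_wind * lag * t = 11 * 0.5 * 0.843 = 4.6365 m ≈ 463.6 cm

463.6 cm


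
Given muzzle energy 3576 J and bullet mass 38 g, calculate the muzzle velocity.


v = sqrt(2*E/m) = sqrt(2*3576/0.038) = 433.8 m/s

433.8 m/s


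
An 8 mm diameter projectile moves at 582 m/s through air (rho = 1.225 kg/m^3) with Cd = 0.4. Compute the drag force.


A = pi*(d/2)^2 = pi*(8/2000)^2 = 5.02655e-05 m^2
Fd = 0.5*Cd*rho*A*v^2 = 0.5*0.4*1.225*5.02655e-05*582^2 = 4.171 N

4.171 N


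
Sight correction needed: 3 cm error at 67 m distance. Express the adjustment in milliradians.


1 mrad subtends 1 cm per 10 m of range, so adj = error_cm / (dist_m / 10) = 3 / (67/10) = 0.4478 mrad

0.4478 mrad


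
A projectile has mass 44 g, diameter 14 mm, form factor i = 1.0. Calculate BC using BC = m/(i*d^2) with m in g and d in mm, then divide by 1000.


BC = m/(i*d^2*1000) = 44/(1.0 * 14^2 * 1000) = 0.0002245

0.0002245


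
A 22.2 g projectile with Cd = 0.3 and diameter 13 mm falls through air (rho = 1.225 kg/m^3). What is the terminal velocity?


A = pi*(d/2)^2 = pi*(13/2000)^2 = 1.32732e-04 m^2
vt = sqrt(2mg/(Cd*rho*A)) = sqrt(2*0.0222*9.81/(0.3 * 1.225 * 1.32732e-04)) = 94.5 m/s

94.5 m/s


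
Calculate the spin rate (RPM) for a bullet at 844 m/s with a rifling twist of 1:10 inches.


twist_m = 10*0.0254 = 0.254 m
spin = v/twist = 844/0.254 = 3322.835 rev/s
RPM = spin*60 = 3322.835*60 ≈ 199370 RPM

199370 RPM


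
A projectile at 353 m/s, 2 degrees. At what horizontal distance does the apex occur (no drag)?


R = v0^2*sin(2*theta)/g = 353^2*sin(2*2°)/9.81 = 886.064 m
apex_dist = R/2 = 886.064/2 = 443 m

443 m


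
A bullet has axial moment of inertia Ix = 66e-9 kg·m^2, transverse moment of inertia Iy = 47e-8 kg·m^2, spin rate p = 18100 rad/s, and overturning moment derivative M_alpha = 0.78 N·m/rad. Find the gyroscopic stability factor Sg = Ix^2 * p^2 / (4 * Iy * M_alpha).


Sg = Ix^2 * p^2 / (4 * Iy * M_alpha) = (66e-9)^2 * 18100^2 / (4 * 47e-8 * 0.78) = 0.9732

0.9732


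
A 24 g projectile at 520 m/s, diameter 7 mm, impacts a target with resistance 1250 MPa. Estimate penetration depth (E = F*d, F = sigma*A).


A = pi*(d/2)^2 = pi*(7/2)^2 = 38.4845 mm^2
E = 0.5*m*v^2 = 0.5*0.024*520^2 = 3244.8 J
depth = E/(sigma*A) = 3244.8 J / (1250 MPa * 38.4845 mm^2) = 3244.8/(1250 * 38.4845) m = 0.0674516 m ≈ 67.45 mm

67.45 mm


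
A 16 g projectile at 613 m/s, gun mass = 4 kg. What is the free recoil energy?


v_r = m_p*v_p/m_gun = 0.016*613/4 = 2.452 m/s, E_r = 0.5*m_gun*v_r^2 = 0.5*4*2.452^2 = 12.02 J

12.02 J


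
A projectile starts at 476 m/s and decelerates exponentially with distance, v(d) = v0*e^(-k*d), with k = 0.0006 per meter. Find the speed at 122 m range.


v = v0*exp(-k*d) = 476*exp(-0.0006*122) = 442.4 m/s

442.4 m/s


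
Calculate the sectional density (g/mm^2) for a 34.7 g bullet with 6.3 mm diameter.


SD = m/d^2 = 34.7/6.3^2 = 0.8743 g/mm^2

0.8743 g/mm^2


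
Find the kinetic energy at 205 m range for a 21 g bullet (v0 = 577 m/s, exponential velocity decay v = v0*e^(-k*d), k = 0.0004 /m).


v = v0*exp(-k*d) = 577*exp(-0.0004*205) = 531.574 m/s
E = 0.5*m*v^2 = 0.5*0.021*531.574^2 = 2967 J

2967 J


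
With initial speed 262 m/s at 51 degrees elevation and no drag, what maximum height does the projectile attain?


H = (v0*sin(theta))^2 / (2g) = (262*sin(51°))^2 / (2*9.81) = 2113 m

2113 m


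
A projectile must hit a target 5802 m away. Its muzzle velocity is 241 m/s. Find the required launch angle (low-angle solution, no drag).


sin(2*theta) = R*g/v0^2 = 5802*9.81/241^2 = 0.97997, theta = arcsin(0.97997)/2 = 39.26°

39.26 degrees


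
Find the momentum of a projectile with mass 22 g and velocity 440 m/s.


p = m*v = 0.022*440 = 9.68 kg·m/s

9.68 kg·m/s


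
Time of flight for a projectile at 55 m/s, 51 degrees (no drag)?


T = 2*v0*sin(theta)/g = 2*55*sin(51°)/9.81 = 8.714 s

8.714 s


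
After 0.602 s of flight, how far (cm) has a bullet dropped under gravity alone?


drop = 0.5*g*t^2 = 0.5*9.81*0.602^2 = 1.77759 m ≈ 177.8 cm

177.8 cm


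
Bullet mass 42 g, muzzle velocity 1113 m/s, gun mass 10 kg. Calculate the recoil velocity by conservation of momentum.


v_recoil = m_p * v_p / m_gun = 0.042 * 1113 / 10 = 4.675 m/s

4.675 m/s


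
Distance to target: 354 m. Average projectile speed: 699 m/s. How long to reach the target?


t = d/v = 354/699 = 0.5064 s

0.5064 s


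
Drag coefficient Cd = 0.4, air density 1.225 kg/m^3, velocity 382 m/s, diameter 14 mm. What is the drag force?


A = pi*(d/2)^2 = pi*(14/2000)^2 = 1.53938e-04 m^2
Fd = 0.5*Cd*rho*A*v^2 = 0.5*0.4*1.225*1.53938e-04*382^2 = 5.503 N

5.503 N


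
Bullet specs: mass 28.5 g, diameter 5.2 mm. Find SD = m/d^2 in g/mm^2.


SD = m/d^2 = 28.5/5.2^2 = 1.054 g/mm^2

1.054 g/mm^2


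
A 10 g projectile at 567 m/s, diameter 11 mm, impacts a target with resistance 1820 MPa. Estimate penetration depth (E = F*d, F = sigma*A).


A = pi*(d/2)^2 = pi*(11/2)^2 = 95.0332 mm^2
E = 0.5*m*v^2 = 0.5*0.01*567^2 = 1607.44 J
depth = E/(sigma*A) = 1607.44 J / (1820 MPa * 95.0332 mm^2) = 1607.44/(1820 * 95.0332) m = 0.00929372 m ≈ 9.294 mm

9.294 mm


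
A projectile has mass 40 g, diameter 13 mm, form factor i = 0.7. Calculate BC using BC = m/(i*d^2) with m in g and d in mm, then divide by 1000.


BC = m/(i*d^2*1000) = 40/(0.7 * 13^2 * 1000) = 0.0003381

0.0003381


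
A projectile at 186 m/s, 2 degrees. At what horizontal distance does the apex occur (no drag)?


R = v0^2*sin(2*theta)/g = 186^2*sin(2*2°)/9.81 = 246.004 m
apex_dist = R/2 = 246.004/2 = 123 m

123 m


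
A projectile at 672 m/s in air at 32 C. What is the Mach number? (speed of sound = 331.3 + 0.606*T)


a = 331.3 + 0.606*(32) = 350.692 m/s
M = v/a = 672/350.692 = 1.916

1.916


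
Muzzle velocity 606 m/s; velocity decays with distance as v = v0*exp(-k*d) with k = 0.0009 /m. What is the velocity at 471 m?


v = v0*exp(-k*d) = 606*exp(-0.0009*471) = 396.6 m/s

396.6 m/s


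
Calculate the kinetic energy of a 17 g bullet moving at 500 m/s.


E = 0.5*m*v^2 = 0.5*0.017*500^2 = 2125 J

2125 J


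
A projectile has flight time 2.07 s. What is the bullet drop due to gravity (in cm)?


drop = 0.5*g*t^2 = 0.5*9.81*2.07^2 = 21.0174 m ≈ 2102 cm

2102 cm


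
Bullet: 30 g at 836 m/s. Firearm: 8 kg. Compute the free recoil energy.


v_r = m_p*v_p/m_gun = 0.03*836/8 = 3.135 m/s, E_r = 0.5*m_gun*v_r^2 = 0.5*8*3.135^2 = 39.31 J

39.31 J


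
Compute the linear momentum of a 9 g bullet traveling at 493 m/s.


p = m*v = 0.009*493 = 4.437 kg·m/s

4.437 kg·m/s


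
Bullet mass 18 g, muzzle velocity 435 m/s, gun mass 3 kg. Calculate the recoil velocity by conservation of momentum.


v_recoil = m_p * v_p / m_gun = 0.018 * 435 / 3 = 2.61 m/s

2.61 m/s


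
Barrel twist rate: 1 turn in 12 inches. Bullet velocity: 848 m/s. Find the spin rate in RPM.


twist_m = 12*0.0254 = 0.3048 m
spin = v/twist = 848/0.3048 = 2782.152 rev/s
RPM = spin*60 = 2782.152*60 ≈ 166929 RPM

166929 RPM


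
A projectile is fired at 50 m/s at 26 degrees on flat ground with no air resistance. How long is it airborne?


T = 2*v0*sin(theta)/g = 2*50*sin(26°)/9.81 = 4.469 s

4.469 s


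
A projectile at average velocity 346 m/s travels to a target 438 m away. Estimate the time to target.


t = d/v = 438/346 = 1.266 s

1.266 s


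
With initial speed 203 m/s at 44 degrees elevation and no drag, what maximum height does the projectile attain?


H = (v0*sin(theta))^2 / (2g) = (203*sin(44°))^2 / (2*9.81) = 1014 m

1014 m


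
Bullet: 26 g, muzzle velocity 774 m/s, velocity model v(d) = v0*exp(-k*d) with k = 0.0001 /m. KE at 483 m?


v = v0*exp(-k*d) = 774*exp(-0.0001*483) = 737.504 m/s
E = 0.5*m*v^2 = 0.5*0.026*737.504^2 = 7071 J

7071 J


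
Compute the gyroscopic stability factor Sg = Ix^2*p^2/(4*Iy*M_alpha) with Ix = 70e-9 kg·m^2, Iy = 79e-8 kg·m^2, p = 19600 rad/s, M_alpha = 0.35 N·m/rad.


Sg = Ix^2 * p^2 / (4 * Iy * M_alpha) = (70e-9)^2 * 19600^2 / (4 * 79e-8 * 0.35) = 1.702

1.702


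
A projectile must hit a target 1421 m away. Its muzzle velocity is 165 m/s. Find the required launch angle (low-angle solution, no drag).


sin(2*theta) = R*g/v0^2 = 1421*9.81/165^2 = 0.51203, theta = arcsin(0.51203)/2 = 15.4°

15.4 degrees


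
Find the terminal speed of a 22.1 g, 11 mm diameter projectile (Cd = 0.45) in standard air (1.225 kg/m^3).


A = pi*(d/2)^2 = pi*(11/2000)^2 = 9.50332e-05 m^2
vt = sqrt(2mg/(Cd*rho*A)) = sqrt(2*0.0221*9.81/(0.45 * 1.225 * 9.50332e-05)) = 90.98 m/s

90.98 m/s


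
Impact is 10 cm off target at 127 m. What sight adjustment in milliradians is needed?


1 mrad subtends 1 cm per 10 m of range, so adj = error_cm / (dist_m / 10) = 10 / (127/10) = 0.7874 mrad

0.7874 mrad


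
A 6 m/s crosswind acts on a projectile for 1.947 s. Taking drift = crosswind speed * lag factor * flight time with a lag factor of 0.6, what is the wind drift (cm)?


drift = v_wind * lag * t = 6 * 0.6 * 1.947 = 7.0092 m ≈ 700.9 cm

700.9 cm


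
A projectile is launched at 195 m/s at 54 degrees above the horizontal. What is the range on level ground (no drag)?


R = v0^2 * sin(2*theta) / g = 195^2 * sin(2*54°) / 9.81 = 3686 m

3686 m


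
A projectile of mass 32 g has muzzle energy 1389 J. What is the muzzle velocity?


v = sqrt(2*E/m) = sqrt(2*1389/0.032) = 294.6 m/s

294.6 m/s


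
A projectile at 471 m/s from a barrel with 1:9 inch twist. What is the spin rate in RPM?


twist_m = 9*0.0254 = 0.2286 m
spin = v/twist = 471/0.2286 = 2060.367 rev/s
RPM = spin*60 = 2060.367*60 ≈ 123622 RPM

123622 RPM


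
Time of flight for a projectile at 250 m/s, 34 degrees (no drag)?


T = 2*v0*sin(theta)/g = 2*250*sin(34°)/9.81 = 28.5 s

28.5 s


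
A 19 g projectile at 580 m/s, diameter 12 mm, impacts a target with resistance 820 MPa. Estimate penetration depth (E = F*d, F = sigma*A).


A = pi*(d/2)^2 = pi*(12/2)^2 = 113.097 mm^2
E = 0.5*m*v^2 = 0.5*0.019*580^2 = 3195.8 J
depth = E/(sigma*A) = 3195.8 J / (820 MPa * 113.097 mm^2) = 3195.8/(820 * 113.097) m = 0.0344598 m ≈ 34.46 mm

34.46 mm


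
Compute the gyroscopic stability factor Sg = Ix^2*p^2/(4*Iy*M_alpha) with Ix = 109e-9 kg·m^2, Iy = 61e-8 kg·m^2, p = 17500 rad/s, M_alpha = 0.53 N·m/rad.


Sg = Ix^2 * p^2 / (4 * Iy * M_alpha) = (109e-9)^2 * 17500^2 / (4 * 61e-8 * 0.53) = 2.814

2.814


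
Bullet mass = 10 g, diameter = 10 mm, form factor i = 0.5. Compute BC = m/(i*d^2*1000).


BC = m/(i*d^2*1000) = 10/(0.5 * 10^2 * 1000) = 0.0002

0.0002


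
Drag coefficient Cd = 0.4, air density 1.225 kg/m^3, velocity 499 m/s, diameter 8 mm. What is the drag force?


A = pi*(d/2)^2 = pi*(8/2000)^2 = 5.02655e-05 m^2
Fd = 0.5*Cd*rho*A*v^2 = 0.5*0.4*1.225*5.02655e-05*499^2 = 3.066 N

3.066 N


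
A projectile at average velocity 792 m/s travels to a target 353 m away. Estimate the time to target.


t = d/v = 353/792 = 0.4457 s

0.4457 s


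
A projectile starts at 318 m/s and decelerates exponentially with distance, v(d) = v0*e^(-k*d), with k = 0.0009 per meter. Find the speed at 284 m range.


v = v0*exp(-k*d) = 318*exp(-0.0009*284) = 246.3 m/s

246.3 m/s


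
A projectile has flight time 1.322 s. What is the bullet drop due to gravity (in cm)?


drop = 0.5*g*t^2 = 0.5*9.81*1.322^2 = 8.57239 m ≈ 857.2 cm

857.2 cm


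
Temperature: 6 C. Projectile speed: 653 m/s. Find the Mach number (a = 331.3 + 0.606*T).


a = 331.3 + 0.606*(6) = 334.936 m/s
M = v/a = 653/334.936 = 1.95

1.95


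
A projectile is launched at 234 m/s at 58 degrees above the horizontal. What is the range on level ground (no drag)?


R = v0^2 * sin(2*theta) / g = 234^2 * sin(2*58°) / 9.81 = 5017 m

5017 m


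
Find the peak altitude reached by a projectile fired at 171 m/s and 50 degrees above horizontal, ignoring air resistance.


H = (v0*sin(theta))^2 / (2g) = (171*sin(50°))^2 / (2*9.81) = 874.6 m

874.6 m


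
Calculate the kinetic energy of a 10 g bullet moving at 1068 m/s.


E = 0.5*m*v^2 = 0.5*0.01*1068^2 = 5703 J

5703 J


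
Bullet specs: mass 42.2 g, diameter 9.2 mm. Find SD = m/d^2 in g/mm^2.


SD = m/d^2 = 42.2/9.2^2 = 0.4986 g/mm^2

0.4986 g/mm^2


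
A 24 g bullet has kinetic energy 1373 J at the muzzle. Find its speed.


v = sqrt(2*E/m) = sqrt(2*1373/0.024) = 338.3 m/s

338.3 m/s


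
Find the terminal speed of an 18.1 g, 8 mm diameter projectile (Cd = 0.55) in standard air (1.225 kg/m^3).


A = pi*(d/2)^2 = pi*(8/2000)^2 = 5.02655e-05 m^2
vt = sqrt(2mg/(Cd*rho*A)) = sqrt(2*0.0181*9.81/(0.55 * 1.225 * 5.02655e-05)) = 102.4 m/s

102.4 m/s


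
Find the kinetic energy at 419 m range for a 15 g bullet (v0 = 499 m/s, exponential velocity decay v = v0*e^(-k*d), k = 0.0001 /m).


v = v0*exp(-k*d) = 499*exp(-0.0001*419) = 478.524 m/s
E = 0.5*m*v^2 = 0.5*0.015*478.524^2 = 1717 J

1717 J


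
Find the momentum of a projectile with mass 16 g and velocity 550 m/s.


p = m*v = 0.016*550 = 8.8 kg·m/s

8.8 kg·m/s


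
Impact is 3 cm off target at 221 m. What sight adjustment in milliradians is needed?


1 mrad subtends 1 cm per 10 m of range, so adj = error_cm / (dist_m / 10) = 3 / (221/10) = 0.1357 mrad

0.1357 mrad


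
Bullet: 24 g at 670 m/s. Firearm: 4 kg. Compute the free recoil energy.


v_r = m_p*v_p/m_gun = 0.024*670/4 = 4.02 m/s, E_r = 0.5*m_gun*v_r^2 = 0.5*4*4.02^2 = 32.32 J

32.32 J


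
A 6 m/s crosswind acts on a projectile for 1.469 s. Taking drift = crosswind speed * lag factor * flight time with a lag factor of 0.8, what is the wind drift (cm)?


drift = v_wind * lag * t = 6 * 0.8 * 1.469 = 7.0512 m ≈ 705.1 cm

705.1 cm


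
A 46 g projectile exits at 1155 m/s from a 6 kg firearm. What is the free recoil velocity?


v_recoil = m_p * v_p / m_gun = 0.046 * 1155 / 6 = 8.855 m/s

8.855 m/s


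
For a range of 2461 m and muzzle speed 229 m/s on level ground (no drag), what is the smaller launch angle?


sin(2*theta) = R*g/v0^2 = 2461*9.81/229^2 = 0.460373, theta = arcsin(0.460373)/2 = 13.71°

13.71 degrees


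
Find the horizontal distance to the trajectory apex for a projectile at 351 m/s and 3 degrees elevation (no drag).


R = v0^2*sin(2*theta)/g = 351^2*sin(2*3°)/9.81 = 1312.74 m
apex_dist = R/2 = 1312.74/2 = 656.4 m

656.4 m


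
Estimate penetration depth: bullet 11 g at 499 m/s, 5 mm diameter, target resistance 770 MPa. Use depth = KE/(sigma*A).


A = pi*(d/2)^2 = pi*(5/2)^2 = 19.635 mm^2
E = 0.5*m*v^2 = 0.5*0.011*499^2 = 1369.51 J
depth = E/(sigma*A) = 1369.51 J / (770 MPa * 19.635 mm^2) = 1369.51/(770 * 19.635) m = 0.0905823 m ≈ 90.58 mm

90.58 mm


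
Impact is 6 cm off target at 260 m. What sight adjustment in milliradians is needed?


1 mrad subtends 1 cm per 10 m of range, so adj = error_cm / (dist_m / 10) = 6 / (260/10) = 0.2308 mrad

0.2308 mrad


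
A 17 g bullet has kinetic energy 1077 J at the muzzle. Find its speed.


v = sqrt(2*E/m) = sqrt(2*1077/0.017) = 356 m/s

356 m/s


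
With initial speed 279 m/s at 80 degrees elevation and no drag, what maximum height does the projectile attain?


H = (v0*sin(theta))^2 / (2g) = (279*sin(80°))^2 / (2*9.81) = 3848 m

3848 m


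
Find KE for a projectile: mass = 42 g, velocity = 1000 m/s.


E = 0.5*m*v^2 = 0.5*0.042*1000^2 = 21000 J

21000 J


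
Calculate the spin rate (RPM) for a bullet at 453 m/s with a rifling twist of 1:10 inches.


twist_m = 10*0.0254 = 0.254 m
spin = v/twist = 453/0.254 = 1783.465 rev/s
RPM = spin*60 = 1783.465*60 ≈ 107008 RPM

107008 RPM


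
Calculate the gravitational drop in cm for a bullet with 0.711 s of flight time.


drop = 0.5*g*t^2 = 0.5*9.81*0.711^2 = 2.47958 m ≈ 248 cm

248 cm


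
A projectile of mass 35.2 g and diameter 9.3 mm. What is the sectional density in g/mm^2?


SD = m/d^2 = 35.2/9.3^2 = 0.407 g/mm^2

0.407 g/mm^2


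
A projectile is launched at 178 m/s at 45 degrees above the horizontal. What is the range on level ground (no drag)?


R = v0^2 * sin(2*theta) / g = 178^2 * sin(2*45°) / 9.81 = 3230 m

3230 m


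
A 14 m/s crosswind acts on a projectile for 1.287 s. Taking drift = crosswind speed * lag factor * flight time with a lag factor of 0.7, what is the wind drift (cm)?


drift = v_wind * lag * t = 14 * 0.7 * 1.287 = 12.6126 m ≈ 1261 cm

1261 cm


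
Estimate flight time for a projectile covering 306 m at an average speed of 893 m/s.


t = d/v = 306/893 = 0.3427 s

0.3427 s


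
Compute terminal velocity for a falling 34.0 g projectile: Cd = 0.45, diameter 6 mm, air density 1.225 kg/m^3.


A = pi*(d/2)^2 = pi*(6/2000)^2 = 2.82743e-05 m^2
vt = sqrt(2mg/(Cd*rho*A)) = sqrt(2*0.034*9.81/(0.45 * 1.225 * 2.82743e-05)) = 206.9 m/s

206.9 m/s


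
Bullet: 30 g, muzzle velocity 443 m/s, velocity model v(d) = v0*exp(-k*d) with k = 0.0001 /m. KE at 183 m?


v = v0*exp(-k*d) = 443*exp(-0.0001*183) = 434.967 m/s
E = 0.5*m*v^2 = 0.5*0.03*434.967^2 = 2838 J

2838 J


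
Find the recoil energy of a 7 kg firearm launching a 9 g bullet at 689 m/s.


v_r = m_p*v_p/m_gun = 0.009*689/7 = 0.885857 m/s, E_r = 0.5*m_gun*v_r^2 = 0.5*7*0.885857^2 = 2.747 J

2.747 J


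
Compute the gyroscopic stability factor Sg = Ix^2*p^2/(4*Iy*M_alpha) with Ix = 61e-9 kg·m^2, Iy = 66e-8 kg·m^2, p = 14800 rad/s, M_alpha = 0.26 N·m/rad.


Sg = Ix^2 * p^2 / (4 * Iy * M_alpha) = (61e-9)^2 * 14800^2 / (4 * 66e-8 * 0.26) = 1.187

1.187


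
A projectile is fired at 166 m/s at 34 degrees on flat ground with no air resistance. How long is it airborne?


T = 2*v0*sin(theta)/g = 2*166*sin(34°)/9.81 = 18.92 s

18.92 s


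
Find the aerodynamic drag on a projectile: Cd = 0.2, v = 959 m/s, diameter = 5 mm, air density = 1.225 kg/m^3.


A = pi*(d/2)^2 = pi*(5/2000)^2 = 1.96350e-05 m^2
Fd = 0.5*Cd*rho*A*v^2 = 0.5*0.2*1.225*1.96350e-05*959^2 = 2.212 N

2.212 N


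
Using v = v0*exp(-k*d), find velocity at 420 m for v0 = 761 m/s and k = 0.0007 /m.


v = v0*exp(-k*d) = 761*exp(-0.0007*420) = 567.2 m/s

567.2 m/s


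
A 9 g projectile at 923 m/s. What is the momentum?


p = m*v = 0.009*923 = 8.307 kg·m/s

8.307 kg·m/s


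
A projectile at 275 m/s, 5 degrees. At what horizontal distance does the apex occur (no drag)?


R = v0^2*sin(2*theta)/g = 275^2*sin(2*5°)/9.81 = 1338.65 m
apex_dist = R/2 = 1338.65/2 = 669.3 m

669.3 m


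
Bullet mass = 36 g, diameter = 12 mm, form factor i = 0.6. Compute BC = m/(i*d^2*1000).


BC = m/(i*d^2*1000) = 36/(0.6 * 12^2 * 1000) = 0.0004167

0.0004167


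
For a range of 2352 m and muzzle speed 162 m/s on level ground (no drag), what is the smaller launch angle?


sin(2*theta) = R*g/v0^2 = 2352*9.81/162^2 = 0.879177, theta = arcsin(0.879177)/2 = 30.77°

30.77 degrees


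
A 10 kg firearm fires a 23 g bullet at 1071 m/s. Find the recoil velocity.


v_recoil = m_p * v_p / m_gun = 0.023 * 1071 / 10 = 2.463 m/s

2.463 m/s


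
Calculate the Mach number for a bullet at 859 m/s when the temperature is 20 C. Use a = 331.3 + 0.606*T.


a = 331.3 + 0.606*(20) = 343.42 m/s
M = v/a = 859/343.42 = 2.501

2.501


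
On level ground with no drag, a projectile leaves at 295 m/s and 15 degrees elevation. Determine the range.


R = v0^2 * sin(2*theta) / g = 295^2 * sin(2*15°) / 9.81 = 4436 m

4436 m


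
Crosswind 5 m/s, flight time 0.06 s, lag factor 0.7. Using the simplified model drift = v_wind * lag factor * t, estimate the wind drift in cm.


drift = v_wind * lag * t = 5 * 0.7 * 0.06 = 0.21 m ≈ 21 cm

21 cm


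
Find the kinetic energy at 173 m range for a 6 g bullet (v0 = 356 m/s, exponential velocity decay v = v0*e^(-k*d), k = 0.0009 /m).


v = v0*exp(-k*d) = 356*exp(-0.0009*173) = 304.67 m/s
E = 0.5*m*v^2 = 0.5*0.006*304.67^2 = 278.5 J

278.5 J


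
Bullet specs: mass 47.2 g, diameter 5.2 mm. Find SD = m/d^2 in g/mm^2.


SD = m/d^2 = 47.2/5.2^2 = 1.746 g/mm^2

1.746 g/mm^2


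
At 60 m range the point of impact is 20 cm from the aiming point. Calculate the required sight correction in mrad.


1 mrad subtends 1 cm per 10 m of range, so adj = error_cm / (dist_m / 10) = 20 / (60/10) = 3.333 mrad

3.333 mrad


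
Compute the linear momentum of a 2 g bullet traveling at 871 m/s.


p = m*v = 0.002*871 = 1.742 kg·m/s

1.742 kg·m/s


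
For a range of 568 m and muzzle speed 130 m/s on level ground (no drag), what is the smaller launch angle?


sin(2*theta) = R*g/v0^2 = 568*9.81/130^2 = 0.329709, theta = arcsin(0.329709)/2 = 9.626°

9.626 degrees


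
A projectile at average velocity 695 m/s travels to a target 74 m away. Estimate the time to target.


t = d/v = 74/695 = 0.1065 s

0.1065 s


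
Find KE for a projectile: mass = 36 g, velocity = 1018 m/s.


E = 0.5*m*v^2 = 0.5*0.036*1018^2 = 18654 J

18654 J


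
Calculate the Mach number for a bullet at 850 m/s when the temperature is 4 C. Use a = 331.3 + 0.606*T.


a = 331.3 + 0.606*(4) = 333.724 m/s
M = v/a = 850/333.724 = 2.547

2.547


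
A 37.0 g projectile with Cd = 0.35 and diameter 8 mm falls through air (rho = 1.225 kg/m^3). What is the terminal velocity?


A = pi*(d/2)^2 = pi*(8/2000)^2 = 5.02655e-05 m^2
vt = sqrt(2mg/(Cd*rho*A)) = sqrt(2*0.037*9.81/(0.35 * 1.225 * 5.02655e-05)) = 183.5 m/s

183.5 m/s


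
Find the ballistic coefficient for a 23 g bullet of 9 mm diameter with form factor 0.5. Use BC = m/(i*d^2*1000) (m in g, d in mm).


BC = m/(i*d^2*1000) = 23/(0.5 * 9^2 * 1000) = 0.0005679

0.0005679


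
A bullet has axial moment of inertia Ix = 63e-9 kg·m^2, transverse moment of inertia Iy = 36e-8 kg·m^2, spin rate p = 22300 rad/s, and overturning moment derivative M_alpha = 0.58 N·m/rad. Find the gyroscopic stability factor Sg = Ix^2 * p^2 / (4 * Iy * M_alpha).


Sg = Ix^2 * p^2 / (4 * Iy * M_alpha) = (63e-9)^2 * 22300^2 / (4 * 36e-8 * 0.58) = 2.363

2.363


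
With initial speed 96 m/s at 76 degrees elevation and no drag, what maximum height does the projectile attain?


H = (v0*sin(theta))^2 / (2g) = (96*sin(76°))^2 / (2*9.81) = 442.2 m

442.2 m


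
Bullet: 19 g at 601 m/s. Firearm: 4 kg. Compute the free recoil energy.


v_r = m_p*v_p/m_gun = 0.019*601/4 = 2.85475 m/s, E_r = 0.5*m_gun*v_r^2 = 0.5*4*2.85475^2 = 16.3 J

16.3 J


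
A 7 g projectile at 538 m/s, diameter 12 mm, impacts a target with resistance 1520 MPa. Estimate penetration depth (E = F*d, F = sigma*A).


A = pi*(d/2)^2 = pi*(12/2)^2 = 113.097 mm^2
E = 0.5*m*v^2 = 0.5*0.007*538^2 = 1013.05 J
depth = E/(sigma*A) = 1013.05 J / (1520 MPa * 113.097 mm^2) = 1013.05/(1520 * 113.097) m = 0.005893 m ≈ 5.893 mm

5.893 mm


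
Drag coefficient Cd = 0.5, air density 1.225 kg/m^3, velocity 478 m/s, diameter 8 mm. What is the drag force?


A = pi*(d/2)^2 = pi*(8/2000)^2 = 5.02655e-05 m^2
Fd = 0.5*Cd*rho*A*v^2 = 0.5*0.5*1.225*5.02655e-05*478^2 = 3.517 N

3.517 N


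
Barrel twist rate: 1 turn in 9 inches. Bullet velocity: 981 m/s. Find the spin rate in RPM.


twist_m = 9*0.0254 = 0.2286 m
spin = v/twist = 981/0.2286 = 4291.339 rev/s
RPM = spin*60 = 4291.339*60 ≈ 257480 RPM

257480 RPM


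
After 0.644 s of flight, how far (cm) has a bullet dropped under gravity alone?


drop = 0.5*g*t^2 = 0.5*9.81*0.644^2 = 2.03428 m ≈ 203.4 cm

203.4 cm


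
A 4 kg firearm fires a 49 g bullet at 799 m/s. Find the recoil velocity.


v_recoil = m_p * v_p / m_gun = 0.049 * 799 / 4 = 9.788 m/s

9.788 m/s


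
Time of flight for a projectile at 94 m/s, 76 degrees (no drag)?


T = 2*v0*sin(theta)/g = 2*94*sin(76°)/9.81 = 18.59 s

18.59 s


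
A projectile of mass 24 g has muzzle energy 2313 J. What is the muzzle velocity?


v = sqrt(2*E/m) = sqrt(2*2313/0.024) = 439 m/s

439 m/s


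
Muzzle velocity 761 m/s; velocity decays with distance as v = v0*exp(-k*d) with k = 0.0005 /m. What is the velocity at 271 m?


v = v0*exp(-k*d) = 761*exp(-0.0005*271) = 664.6 m/s

664.6 m/s


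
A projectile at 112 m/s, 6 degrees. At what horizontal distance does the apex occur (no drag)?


R = v0^2*sin(2*theta)/g = 112^2*sin(2*6°)/9.81 = 265.856 m
apex_dist = R/2 = 265.856/2 = 132.9 m

132.9 m


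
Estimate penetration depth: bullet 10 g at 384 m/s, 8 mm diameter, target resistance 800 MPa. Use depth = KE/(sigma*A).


A = pi*(d/2)^2 = pi*(8/2)^2 = 50.2655 mm^2
E = 0.5*m*v^2 = 0.5*0.01*384^2 = 737.28 J
depth = E/(sigma*A) = 737.28 J / (800 MPa * 50.2655 mm^2) = 737.28/(800 * 50.2655) m = 0.0183346 m ≈ 18.33 mm

18.33 mm


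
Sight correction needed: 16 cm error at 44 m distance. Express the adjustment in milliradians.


1 mrad subtends 1 cm per 10 m of range, so adj = error_cm / (dist_m / 10) = 16 / (44/10) = 3.636 mrad

3.636 mrad


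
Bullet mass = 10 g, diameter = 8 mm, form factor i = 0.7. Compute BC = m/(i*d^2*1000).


BC = m/(i*d^2*1000) = 10/(0.7 * 8^2 * 1000) = 0.0002232

0.0002232


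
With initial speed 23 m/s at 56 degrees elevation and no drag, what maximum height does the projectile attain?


H = (v0*sin(theta))^2 / (2g) = (23*sin(56°))^2 / (2*9.81) = 18.53 m

18.53 m


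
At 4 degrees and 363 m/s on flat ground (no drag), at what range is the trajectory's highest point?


R = v0^2*sin(2*theta)/g = 363^2*sin(2*4°)/9.81 = 1869.39 m
apex_dist = R/2 = 1869.39/2 = 934.7 m

934.7 m


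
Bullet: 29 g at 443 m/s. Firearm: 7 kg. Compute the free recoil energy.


v_r = m_p*v_p/m_gun = 0.029*443/7 = 1.83529 m/s, E_r = 0.5*m_gun*v_r^2 = 0.5*7*1.83529^2 = 11.79 J

11.79 J


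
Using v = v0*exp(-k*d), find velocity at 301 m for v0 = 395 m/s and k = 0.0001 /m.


v = v0*exp(-k*d) = 395*exp(-0.0001*301) = 383.3 m/s

383.3 m/s


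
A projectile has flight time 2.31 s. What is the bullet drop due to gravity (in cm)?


drop = 0.5*g*t^2 = 0.5*9.81*2.31^2 = 26.1736 m ≈ 2617 cm

2617 cm


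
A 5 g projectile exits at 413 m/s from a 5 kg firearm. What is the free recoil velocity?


v_recoil = m_p * v_p / m_gun = 0.005 * 413 / 5 = 0.413 m/s

0.413 m/s


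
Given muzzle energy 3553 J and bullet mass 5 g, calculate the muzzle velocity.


v = sqrt(2*E/m) = sqrt(2*3553/0.005) = 1192 m/s

1192 m/s


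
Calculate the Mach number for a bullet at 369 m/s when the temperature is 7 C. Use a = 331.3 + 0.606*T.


a = 331.3 + 0.606*(7) = 335.542 m/s
M = v/a = 369/335.542 = 1.1

1.1


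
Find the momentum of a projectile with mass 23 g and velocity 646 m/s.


p = m*v = 0.023*646 = 14.86 kg·m/s

14.86 kg·m/s


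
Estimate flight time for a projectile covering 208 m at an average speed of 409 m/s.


t = d/v = 208/409 = 0.5086 s

0.5086 s


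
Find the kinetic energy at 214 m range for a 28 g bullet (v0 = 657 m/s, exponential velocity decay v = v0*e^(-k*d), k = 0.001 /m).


v = v0*exp(-k*d) = 657*exp(-0.001*214) = 530.428 m/s
E = 0.5*m*v^2 = 0.5*0.028*530.428^2 = 3939 J

3939 J


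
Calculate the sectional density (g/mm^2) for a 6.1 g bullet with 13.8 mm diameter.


SD = m/d^2 = 6.1/13.8^2 = 0.03203 g/mm^2

0.03203 g/mm^2


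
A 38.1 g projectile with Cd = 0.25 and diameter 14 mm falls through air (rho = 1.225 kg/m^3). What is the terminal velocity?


A = pi*(d/2)^2 = pi*(14/2000)^2 = 1.53938e-04 m^2
vt = sqrt(2mg/(Cd*rho*A)) = sqrt(2*0.0381*9.81/(0.25 * 1.225 * 1.53938e-04)) = 125.9 m/s

125.9 m/s


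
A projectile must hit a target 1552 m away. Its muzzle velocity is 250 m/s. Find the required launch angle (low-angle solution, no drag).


sin(2*theta) = R*g/v0^2 = 1552*9.81/250^2 = 0.243602, theta = arcsin(0.243602)/2 = 7.05°

7.05 degrees


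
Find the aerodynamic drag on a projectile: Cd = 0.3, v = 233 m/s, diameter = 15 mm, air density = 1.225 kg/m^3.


A = pi*(d/2)^2 = pi*(15/2000)^2 = 1.76715e-04 m^2
Fd = 0.5*Cd*rho*A*v^2 = 0.5*0.3*1.225*1.76715e-04*233^2 = 1.763 N

1.763 N


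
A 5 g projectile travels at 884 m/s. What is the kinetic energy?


E = 0.5*m*v^2 = 0.5*0.005*884^2 = 1954 J

1954 J


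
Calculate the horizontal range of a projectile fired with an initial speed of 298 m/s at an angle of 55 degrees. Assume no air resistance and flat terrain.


R = v0^2 * sin(2*theta) / g = 298^2 * sin(2*55°) / 9.81 = 8506 m

8506 m


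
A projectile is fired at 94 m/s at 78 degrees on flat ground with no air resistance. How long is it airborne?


T = 2*v0*sin(theta)/g = 2*94*sin(78°)/9.81 = 18.75 s

18.75 s


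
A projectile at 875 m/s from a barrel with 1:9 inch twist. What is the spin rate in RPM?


twist_m = 9*0.0254 = 0.2286 m
spin = v/twist = 875/0.2286 = 3827.647 rev/s
RPM = spin*60 = 3827.647*60 ≈ 229659 RPM

229659 RPM


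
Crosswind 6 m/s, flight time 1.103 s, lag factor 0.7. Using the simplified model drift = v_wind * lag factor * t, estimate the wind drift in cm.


drift = v_wind * lag * t = 6 * 0.7 * 1.103 = 4.6326 m ≈ 463.3 cm

463.3 cm


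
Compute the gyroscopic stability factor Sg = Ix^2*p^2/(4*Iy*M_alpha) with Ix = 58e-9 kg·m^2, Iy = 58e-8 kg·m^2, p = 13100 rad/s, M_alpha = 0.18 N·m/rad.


Sg = Ix^2 * p^2 / (4 * Iy * M_alpha) = (58e-9)^2 * 13100^2 / (4 * 58e-8 * 0.18) = 1.382

1.382


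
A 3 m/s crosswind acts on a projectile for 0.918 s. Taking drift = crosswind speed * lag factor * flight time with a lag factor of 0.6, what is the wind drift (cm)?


drift = v_wind * lag * t = 3 * 0.6 * 0.918 = 1.6524 m ≈ 165.2 cm

165.2 cm


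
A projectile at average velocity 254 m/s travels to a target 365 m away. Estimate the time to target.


t = d/v = 365/254 = 1.437 s

1.437 s


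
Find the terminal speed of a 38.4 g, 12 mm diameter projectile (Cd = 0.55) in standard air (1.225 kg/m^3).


A = pi*(d/2)^2 = pi*(12/2000)^2 = 1.13097e-04 m^2
vt = sqrt(2mg/(Cd*rho*A)) = sqrt(2*0.0384*9.81/(0.55 * 1.225 * 1.13097e-04)) = 99.44 m/s

99.44 m/s


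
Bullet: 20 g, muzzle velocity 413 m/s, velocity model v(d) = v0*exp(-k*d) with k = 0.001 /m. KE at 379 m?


v = v0*exp(-k*d) = 413*exp(-0.001*379) = 282.717 m/s
E = 0.5*m*v^2 = 0.5*0.02*282.717^2 = 799.3 J

799.3 J


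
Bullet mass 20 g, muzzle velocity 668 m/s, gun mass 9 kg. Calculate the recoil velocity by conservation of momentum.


v_recoil = m_p * v_p / m_gun = 0.02 * 668 / 9 = 1.484 m/s

1.484 m/s


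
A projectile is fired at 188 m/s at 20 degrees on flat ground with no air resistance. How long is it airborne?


T = 2*v0*sin(theta)/g = 2*188*sin(20°)/9.81 = 13.11 s

13.11 s


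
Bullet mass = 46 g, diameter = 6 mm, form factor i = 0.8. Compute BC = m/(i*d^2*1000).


BC = m/(i*d^2*1000) = 46/(0.8 * 6^2 * 1000) = 0.001597

0.001597


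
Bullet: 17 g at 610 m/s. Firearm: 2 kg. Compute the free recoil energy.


v_r = m_p*v_p/m_gun = 0.017*610/2 = 5.185 m/s, E_r = 0.5*m_gun*v_r^2 = 0.5*2*5.185^2 = 26.88 J

26.88 J


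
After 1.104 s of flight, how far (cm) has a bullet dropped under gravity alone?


drop = 0.5*g*t^2 = 0.5*9.81*1.104^2 = 5.97829 m ≈ 597.8 cm

597.8 cm


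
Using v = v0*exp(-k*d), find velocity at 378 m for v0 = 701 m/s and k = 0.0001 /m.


v = v0*exp(-k*d) = 701*exp(-0.0001*378) = 675 m/s

675 m/s


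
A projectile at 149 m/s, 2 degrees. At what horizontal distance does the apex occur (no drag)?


R = v0^2*sin(2*theta)/g = 149^2*sin(2*2°)/9.81 = 157.866 m
apex_dist = R/2 = 157.866/2 = 78.93 m

78.93 m


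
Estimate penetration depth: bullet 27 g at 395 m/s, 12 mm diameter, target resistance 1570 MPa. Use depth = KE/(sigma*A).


A = pi*(d/2)^2 = pi*(12/2)^2 = 113.097 mm^2
E = 0.5*m*v^2 = 0.5*0.027*395^2 = 2106.34 J
depth = E/(sigma*A) = 2106.34 J / (1570 MPa * 113.097 mm^2) = 2106.34/(1570 * 113.097) m = 0.0118625 m ≈ 11.86 mm

11.86 mm


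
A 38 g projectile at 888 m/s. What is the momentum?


p = m*v = 0.038*888 = 33.74 kg·m/s

33.74 kg·m/s


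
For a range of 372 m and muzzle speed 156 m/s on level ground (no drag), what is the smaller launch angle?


sin(2*theta) = R*g/v0^2 = 372*9.81/156^2 = 0.149956, theta = arcsin(0.149956)/2 = 4.312°

4.312 degrees


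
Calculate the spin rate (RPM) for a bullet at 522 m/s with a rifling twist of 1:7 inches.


twist_m = 7*0.0254 = 0.1778 m
spin = v/twist = 522/0.1778 = 2935.883 rev/s
RPM = spin*60 = 2935.883*60 ≈ 176153 RPM

176153 RPM


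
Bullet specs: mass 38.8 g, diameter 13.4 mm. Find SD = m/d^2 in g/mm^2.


SD = m/d^2 = 38.8/13.4^2 = 0.2161 g/mm^2

0.2161 g/mm^2


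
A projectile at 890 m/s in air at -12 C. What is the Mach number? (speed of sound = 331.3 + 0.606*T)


a = 331.3 + 0.606*(-12) = 324.028 m/s
M = v/a = 890/324.028 = 2.747

2.747


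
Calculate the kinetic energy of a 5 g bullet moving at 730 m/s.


E = 0.5*m*v^2 = 0.5*0.005*730^2 = 1332 J

1332 J


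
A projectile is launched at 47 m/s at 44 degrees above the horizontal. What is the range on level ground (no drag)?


R = v0^2 * sin(2*theta) / g = 47^2 * sin(2*44°) / 9.81 = 225 m

225 m


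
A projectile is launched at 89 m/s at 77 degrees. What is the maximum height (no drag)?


H = (v0*sin(theta))^2 / (2g) = (89*sin(77°))^2 / (2*9.81) = 383.3 m

383.3 m


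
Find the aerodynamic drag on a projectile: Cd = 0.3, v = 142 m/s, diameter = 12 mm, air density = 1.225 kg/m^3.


A = pi*(d/2)^2 = pi*(12/2000)^2 = 1.13097e-04 m^2
Fd = 0.5*Cd*rho*A*v^2 = 0.5*0.3*1.225*1.13097e-04*142^2 = 0.419 N

0.419 N


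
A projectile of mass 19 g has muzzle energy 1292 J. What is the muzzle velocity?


v = sqrt(2*E/m) = sqrt(2*1292/0.019) = 368.8 m/s

368.8 m/s


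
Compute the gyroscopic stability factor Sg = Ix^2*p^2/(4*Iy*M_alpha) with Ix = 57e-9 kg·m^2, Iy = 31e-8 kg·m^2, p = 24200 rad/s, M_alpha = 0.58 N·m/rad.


Sg = Ix^2 * p^2 / (4 * Iy * M_alpha) = (57e-9)^2 * 24200^2 / (4 * 31e-8 * 0.58) = 2.646

2.646


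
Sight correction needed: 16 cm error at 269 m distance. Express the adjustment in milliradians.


1 mrad subtends 1 cm per 10 m of range, so adj = error_cm / (dist_m / 10) = 16 / (269/10) = 0.5948 mrad

0.5948 mrad


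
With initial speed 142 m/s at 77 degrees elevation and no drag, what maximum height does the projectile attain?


H = (v0*sin(theta))^2 / (2g) = (142*sin(77°))^2 / (2*9.81) = 975.7 m

975.7 m


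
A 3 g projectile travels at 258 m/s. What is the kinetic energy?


E = 0.5*m*v^2 = 0.5*0.003*258^2 = 99.85 J

99.85 J


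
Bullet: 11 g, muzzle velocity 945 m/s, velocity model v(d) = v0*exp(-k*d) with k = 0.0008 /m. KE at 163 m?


v = v0*exp(-k*d) = 945*exp(-0.0008*163) = 829.468 m/s
E = 0.5*m*v^2 = 0.5*0.011*829.468^2 = 3784 J

3784 J


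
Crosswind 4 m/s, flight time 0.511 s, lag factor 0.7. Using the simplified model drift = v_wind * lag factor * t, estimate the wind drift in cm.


drift = v_wind * lag * t = 4 * 0.7 * 0.511 = 1.4308 m ≈ 143.1 cm

143.1 cm


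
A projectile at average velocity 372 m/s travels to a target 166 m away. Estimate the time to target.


t = d/v = 166/372 = 0.4462 s

0.4462 s


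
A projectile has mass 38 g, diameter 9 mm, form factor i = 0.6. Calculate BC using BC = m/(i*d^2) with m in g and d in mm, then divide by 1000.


BC = m/(i*d^2*1000) = 38/(0.6 * 9^2 * 1000) = 0.0007819

0.0007819


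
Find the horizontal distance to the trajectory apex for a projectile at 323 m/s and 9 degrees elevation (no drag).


R = v0^2*sin(2*theta)/g = 323^2*sin(2*9°)/9.81 = 3286.38 m
apex_dist = R/2 = 3286.38/2 = 1643 m

1643 m


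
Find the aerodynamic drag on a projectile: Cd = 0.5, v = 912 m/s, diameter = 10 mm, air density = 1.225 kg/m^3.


A = pi*(d/2)^2 = pi*(10/2000)^2 = 7.85398e-05 m^2
Fd = 0.5*Cd*rho*A*v^2 = 0.5*0.5*1.225*7.85398e-05*912^2 = 20.01 N

20.01 N
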